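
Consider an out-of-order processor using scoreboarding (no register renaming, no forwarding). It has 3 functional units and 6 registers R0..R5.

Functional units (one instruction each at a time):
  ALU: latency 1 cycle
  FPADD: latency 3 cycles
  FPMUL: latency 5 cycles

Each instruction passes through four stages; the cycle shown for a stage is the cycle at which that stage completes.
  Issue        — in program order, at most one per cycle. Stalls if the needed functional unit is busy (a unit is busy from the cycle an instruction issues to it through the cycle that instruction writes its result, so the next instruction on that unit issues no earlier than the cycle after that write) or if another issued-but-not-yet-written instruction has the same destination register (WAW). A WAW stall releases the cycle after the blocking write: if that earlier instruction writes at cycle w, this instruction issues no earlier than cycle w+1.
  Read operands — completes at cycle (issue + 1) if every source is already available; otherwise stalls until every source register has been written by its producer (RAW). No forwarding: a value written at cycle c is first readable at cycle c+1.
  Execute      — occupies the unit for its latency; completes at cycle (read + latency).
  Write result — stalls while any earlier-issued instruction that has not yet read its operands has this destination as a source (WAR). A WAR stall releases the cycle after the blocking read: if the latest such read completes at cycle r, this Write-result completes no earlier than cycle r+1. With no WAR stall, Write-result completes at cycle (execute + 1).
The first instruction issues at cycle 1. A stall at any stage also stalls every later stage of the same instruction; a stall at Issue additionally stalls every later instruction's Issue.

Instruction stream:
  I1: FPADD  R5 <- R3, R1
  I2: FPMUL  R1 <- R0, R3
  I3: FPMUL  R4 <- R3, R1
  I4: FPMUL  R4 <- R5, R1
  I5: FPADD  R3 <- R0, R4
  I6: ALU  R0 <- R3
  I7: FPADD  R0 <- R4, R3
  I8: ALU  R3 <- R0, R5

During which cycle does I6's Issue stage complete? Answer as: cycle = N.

I1: IS=1 RO=2 EX=5 WR=6
I2: IS=2 RO=3 EX=8 WR=9
I3: IS=10 RO=11 EX=16 WR=17  [struct: FPMUL busy until I2 writes@9]
I4: IS=18 RO=19 EX=24 WR=25  [struct: FPMUL busy until I3 writes@17]
I5: IS=19 RO=26 EX=29 WR=30  [RAW R4: wait I4 write@25]
I6: IS=20 RO=31 EX=32 WR=33  [RAW R3: wait I5 write@30]
I7: IS=34 RO=35 EX=38 WR=39  [WAW R0: wait I6 write@33]
I8: IS=35 RO=40 EX=41 WR=42  [RAW R0: wait I7 write@39]

cycle = 20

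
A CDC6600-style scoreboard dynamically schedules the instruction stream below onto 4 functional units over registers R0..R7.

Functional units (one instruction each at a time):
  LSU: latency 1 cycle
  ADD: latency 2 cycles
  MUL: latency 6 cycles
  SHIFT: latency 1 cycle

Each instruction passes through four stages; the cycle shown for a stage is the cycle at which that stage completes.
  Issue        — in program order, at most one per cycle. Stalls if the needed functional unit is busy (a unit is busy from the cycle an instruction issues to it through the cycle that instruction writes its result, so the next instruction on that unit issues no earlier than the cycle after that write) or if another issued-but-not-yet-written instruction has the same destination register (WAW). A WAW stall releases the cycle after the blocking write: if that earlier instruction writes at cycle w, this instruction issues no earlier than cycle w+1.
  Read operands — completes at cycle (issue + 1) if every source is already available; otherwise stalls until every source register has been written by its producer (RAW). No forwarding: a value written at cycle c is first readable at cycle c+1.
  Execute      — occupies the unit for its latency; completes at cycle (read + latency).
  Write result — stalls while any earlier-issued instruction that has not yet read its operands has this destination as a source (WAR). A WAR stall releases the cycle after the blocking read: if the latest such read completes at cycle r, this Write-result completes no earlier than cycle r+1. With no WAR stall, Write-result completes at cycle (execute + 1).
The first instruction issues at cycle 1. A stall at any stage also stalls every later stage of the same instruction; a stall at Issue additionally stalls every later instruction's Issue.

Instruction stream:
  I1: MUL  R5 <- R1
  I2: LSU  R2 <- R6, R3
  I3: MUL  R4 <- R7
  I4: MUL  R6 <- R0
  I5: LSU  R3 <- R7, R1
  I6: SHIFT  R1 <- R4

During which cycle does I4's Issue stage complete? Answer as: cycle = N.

cycle 1: I1 issues→MUL
cycle 2: I1 reads; I2 issues→LSU
cycle 3: I2 reads
cycle 4: I2 exec-done
cycle 5: I2 writes R2
cycle 8: I1 exec-done
cycle 9: I1 writes R5
cycle 10: I3 issues→MUL
cycle 11: I3 reads
cycle 17: I3 exec-done
cycle 18: I3 writes R4
cycle 19: I4 issues→MUL
cycle 20: I4 reads; I5 issues→LSU
cycle 21: I5 reads; I6 issues→SHIFT
cycle 22: I5 exec-done; I6 reads
cycle 23: I5 writes R3; I6 exec-done
cycle 24: I6 writes R1
cycle 26: I4 exec-done
cycle 27: I4 writes R6

cycle = 19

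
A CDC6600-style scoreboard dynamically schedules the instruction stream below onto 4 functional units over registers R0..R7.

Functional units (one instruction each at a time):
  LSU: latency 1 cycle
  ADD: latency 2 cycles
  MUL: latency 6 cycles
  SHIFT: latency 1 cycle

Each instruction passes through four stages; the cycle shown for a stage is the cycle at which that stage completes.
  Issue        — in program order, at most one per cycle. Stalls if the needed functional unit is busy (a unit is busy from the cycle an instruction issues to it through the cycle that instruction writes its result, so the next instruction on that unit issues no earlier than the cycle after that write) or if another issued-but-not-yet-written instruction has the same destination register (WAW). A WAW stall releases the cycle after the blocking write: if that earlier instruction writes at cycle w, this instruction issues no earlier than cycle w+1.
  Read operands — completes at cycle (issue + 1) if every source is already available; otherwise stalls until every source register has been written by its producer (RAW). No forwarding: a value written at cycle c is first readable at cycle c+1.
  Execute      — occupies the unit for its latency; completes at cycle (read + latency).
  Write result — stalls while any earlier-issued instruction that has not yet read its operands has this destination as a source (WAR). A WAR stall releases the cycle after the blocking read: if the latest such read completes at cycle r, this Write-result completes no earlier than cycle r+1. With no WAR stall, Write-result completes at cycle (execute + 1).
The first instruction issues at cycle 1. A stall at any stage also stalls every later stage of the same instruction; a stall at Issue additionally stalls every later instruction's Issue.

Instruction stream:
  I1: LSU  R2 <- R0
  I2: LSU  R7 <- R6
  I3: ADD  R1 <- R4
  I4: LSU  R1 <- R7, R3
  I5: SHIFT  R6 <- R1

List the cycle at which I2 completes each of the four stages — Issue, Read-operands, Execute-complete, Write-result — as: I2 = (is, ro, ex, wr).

[1] I1→LSU
[2] I1 RO
[3] I1 EX
[4] I1 WR R2
[5] I2→LSU
[6] I2 RO | I3→ADD
[7] I2 EX | I3 RO
[8] I2 WR R7
[9] I3 EX
[10] I3 WR R1
[11] I4→LSU
[12] I4 RO | I5→SHIFT
[13] I4 EX
[14] I4 WR R1
[15] I5 RO
[16] I5 EX
[17] I5 WR R6

I2 = (5, 6, 7, 8)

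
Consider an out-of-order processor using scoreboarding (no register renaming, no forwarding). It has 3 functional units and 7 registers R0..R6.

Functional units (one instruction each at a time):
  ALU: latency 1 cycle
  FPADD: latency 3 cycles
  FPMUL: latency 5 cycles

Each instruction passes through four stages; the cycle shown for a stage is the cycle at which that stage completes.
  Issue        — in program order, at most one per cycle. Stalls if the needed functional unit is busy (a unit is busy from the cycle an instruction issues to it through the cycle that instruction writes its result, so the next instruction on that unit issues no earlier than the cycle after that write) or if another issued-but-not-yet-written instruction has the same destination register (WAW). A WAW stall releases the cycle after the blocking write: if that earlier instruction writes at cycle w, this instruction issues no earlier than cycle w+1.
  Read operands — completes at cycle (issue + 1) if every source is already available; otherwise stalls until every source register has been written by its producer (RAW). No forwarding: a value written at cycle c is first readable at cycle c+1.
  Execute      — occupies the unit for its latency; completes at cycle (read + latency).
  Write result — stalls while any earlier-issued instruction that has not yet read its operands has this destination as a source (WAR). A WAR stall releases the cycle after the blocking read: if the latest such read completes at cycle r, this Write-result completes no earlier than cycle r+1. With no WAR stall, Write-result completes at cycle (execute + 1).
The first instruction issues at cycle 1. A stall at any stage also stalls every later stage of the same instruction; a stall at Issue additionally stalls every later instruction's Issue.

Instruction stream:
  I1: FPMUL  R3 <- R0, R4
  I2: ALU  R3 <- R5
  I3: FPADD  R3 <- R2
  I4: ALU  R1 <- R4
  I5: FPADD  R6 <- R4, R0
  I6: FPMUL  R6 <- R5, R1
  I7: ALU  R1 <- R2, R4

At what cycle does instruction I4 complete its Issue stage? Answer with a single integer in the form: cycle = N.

cycle = 14

I1: IS=1 RO=2 EX=7 WR=8
I2: IS=9 RO=10 EX=11 WR=12  [WAW R3: wait I1 write@8]
I3: IS=13 RO=14 EX=17 WR=18  [WAW R3: wait I2 write@12]
I4: IS=14 RO=15 EX=16 WR=17
I5: IS=19 RO=20 EX=23 WR=24  [struct: FPADD busy until I3 writes@18]
I6: IS=25 RO=26 EX=31 WR=32  [WAW R6: wait I5 write@24]
I7: IS=26 RO=27 EX=28 WR=29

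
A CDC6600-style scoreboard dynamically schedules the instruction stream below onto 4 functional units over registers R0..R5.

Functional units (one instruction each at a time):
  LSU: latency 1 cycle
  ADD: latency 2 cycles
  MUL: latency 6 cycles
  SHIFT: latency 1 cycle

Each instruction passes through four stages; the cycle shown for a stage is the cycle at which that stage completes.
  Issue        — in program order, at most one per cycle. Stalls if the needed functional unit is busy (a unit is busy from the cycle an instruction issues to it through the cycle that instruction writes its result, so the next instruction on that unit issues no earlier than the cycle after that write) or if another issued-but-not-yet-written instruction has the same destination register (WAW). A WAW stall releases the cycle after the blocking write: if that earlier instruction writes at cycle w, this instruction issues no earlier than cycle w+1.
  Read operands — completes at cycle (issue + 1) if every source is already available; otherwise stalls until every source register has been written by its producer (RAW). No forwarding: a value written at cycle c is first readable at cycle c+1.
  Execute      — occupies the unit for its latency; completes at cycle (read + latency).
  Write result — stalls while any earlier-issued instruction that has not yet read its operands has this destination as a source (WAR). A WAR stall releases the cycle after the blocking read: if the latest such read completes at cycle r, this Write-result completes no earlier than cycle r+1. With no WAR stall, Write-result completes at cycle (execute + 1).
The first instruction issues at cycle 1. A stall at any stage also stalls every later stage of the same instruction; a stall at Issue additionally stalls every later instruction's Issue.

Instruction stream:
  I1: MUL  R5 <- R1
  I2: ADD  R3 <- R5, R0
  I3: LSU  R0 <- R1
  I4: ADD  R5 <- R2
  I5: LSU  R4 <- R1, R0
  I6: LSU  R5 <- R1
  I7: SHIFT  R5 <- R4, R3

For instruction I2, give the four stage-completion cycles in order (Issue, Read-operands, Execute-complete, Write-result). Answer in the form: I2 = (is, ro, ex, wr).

[1] I1 dispatched to MUL
[2] I1 operands ready, I2 dispatched to ADD
[3] I3 dispatched to LSU
[4] I3 operands ready
[5] I3 complete
[8] I1 complete
[9] R5←I1
[10] I2 operands ready
[11] R0←I3
[12] I2 complete
[13] R3←I2
[14] I4 dispatched to ADD
[15] I4 operands ready, I5 dispatched to LSU
[16] I5 operands ready
[17] I4 complete, I5 complete
[18] R5←I4, R4←I5
[19] I6 dispatched to LSU
[20] I6 operands ready
[21] I6 complete
[22] R5←I6
[23] I7 dispatched to SHIFT
[24] I7 operands ready
[25] I7 complete
[26] R5←I7

I2 = (2, 10, 12, 13)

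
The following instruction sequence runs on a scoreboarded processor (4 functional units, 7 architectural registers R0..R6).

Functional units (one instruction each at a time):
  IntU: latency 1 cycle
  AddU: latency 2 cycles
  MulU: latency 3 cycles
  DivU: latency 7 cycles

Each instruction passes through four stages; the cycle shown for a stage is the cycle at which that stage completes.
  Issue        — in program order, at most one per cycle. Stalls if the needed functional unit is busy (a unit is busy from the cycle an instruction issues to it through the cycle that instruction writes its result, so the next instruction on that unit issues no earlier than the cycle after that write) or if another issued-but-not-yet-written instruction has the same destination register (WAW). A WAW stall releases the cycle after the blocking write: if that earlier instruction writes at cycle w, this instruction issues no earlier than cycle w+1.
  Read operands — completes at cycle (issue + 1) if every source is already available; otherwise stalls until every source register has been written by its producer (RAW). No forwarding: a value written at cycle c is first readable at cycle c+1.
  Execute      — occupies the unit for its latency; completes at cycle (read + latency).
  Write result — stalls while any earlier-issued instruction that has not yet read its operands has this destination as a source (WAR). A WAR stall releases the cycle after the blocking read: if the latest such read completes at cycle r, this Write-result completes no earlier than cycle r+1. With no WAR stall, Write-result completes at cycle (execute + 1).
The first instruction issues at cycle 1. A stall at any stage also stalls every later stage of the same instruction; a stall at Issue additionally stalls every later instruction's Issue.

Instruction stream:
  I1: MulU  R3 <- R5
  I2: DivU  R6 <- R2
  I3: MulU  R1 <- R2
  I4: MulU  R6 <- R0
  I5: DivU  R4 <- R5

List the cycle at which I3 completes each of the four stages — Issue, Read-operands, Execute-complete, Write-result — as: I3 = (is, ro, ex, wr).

[I1] 1/2/5/6
[I2] 2/3/10/11
[I3] 7/8/11/12  (struct: MulU busy until I1 writes@6)
[I4] 13/14/17/18  (struct: MulU busy until I3 writes@12)
[I5] 14/15/22/23

I3 = (7, 8, 11, 12)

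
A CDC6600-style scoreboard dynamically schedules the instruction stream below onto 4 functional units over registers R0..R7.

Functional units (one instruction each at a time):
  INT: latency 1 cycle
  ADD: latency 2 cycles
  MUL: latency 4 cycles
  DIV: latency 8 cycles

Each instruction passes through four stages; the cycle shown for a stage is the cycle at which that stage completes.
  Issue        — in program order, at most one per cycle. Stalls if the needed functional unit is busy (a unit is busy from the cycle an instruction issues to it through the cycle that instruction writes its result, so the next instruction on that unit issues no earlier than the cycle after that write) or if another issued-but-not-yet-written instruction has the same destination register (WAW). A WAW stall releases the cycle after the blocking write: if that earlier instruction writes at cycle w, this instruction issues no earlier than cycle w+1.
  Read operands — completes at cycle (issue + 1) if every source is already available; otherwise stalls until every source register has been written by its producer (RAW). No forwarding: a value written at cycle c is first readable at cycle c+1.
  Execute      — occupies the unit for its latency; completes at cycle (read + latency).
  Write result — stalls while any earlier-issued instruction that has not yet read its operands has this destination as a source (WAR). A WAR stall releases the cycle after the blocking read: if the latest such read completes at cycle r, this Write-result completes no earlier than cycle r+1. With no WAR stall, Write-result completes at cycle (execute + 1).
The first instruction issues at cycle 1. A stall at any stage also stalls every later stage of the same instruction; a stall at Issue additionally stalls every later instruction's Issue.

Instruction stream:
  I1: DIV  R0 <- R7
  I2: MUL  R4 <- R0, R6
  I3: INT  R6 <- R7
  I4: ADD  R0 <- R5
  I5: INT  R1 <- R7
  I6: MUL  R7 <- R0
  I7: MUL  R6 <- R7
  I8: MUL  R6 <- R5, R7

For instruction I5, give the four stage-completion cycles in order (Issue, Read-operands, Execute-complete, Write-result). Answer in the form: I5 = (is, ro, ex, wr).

t=1  I1→DIV
t=2  I1 RO · I2→MUL
t=3  I3→INT
t=4  I3 RO
t=5  I3 EX
t=10  I1 EX
t=11  I1 WR R0
t=12  I2 RO · I4→ADD
t=13  I3 WR R6 · I4 RO
t=14  I5→INT
t=15  I4 EX · I5 RO
t=16  I2 EX · I4 WR R0 · I5 EX
t=17  I2 WR R4 · I5 WR R1
t=18  I6→MUL
t=19  I6 RO
t=23  I6 EX
t=24  I6 WR R7
t=25  I7→MUL
t=26  I7 RO
t=30  I7 EX
t=31  I7 WR R6
t=32  I8→MUL
t=33  I8 RO
t=37  I8 EX
t=38  I8 WR R6

I5 = (14, 15, 16, 17)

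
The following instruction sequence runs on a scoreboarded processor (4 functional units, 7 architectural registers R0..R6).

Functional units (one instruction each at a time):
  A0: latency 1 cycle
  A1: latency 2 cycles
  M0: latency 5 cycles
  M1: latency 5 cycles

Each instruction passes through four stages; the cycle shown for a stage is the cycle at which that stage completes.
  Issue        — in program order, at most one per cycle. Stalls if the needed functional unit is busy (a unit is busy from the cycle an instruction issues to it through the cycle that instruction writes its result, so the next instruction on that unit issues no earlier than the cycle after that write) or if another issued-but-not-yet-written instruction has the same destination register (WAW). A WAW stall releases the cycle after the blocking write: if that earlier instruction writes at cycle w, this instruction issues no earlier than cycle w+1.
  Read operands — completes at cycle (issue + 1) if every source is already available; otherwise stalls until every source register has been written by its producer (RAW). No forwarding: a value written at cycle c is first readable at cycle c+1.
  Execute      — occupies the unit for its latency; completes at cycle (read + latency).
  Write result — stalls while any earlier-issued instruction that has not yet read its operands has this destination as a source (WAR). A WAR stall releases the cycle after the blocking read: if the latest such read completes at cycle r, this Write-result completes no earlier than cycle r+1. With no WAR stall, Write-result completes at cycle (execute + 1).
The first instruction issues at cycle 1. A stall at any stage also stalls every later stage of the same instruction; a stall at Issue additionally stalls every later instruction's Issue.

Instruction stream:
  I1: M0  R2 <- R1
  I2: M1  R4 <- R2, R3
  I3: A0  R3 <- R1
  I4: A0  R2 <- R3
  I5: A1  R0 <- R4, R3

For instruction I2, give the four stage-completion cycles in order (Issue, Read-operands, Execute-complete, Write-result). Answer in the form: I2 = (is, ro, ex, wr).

I2 = (2, 9, 14, 15)

t=1  I1→M0
t=2  I1 RO; I2→M1
t=3  I3→A0
t=4  I3 RO
t=5  I3 EX
t=7  I1 EX
t=8  I1 WR R2
t=9  I2 RO
t=10  I3 WR R3
t=11  I4→A0
t=12  I4 RO; I5→A1
t=13  I4 EX
t=14  I2 EX; I4 WR R2
t=15  I2 WR R4
t=16  I5 RO
t=18  I5 EX
t=19  I5 WR R0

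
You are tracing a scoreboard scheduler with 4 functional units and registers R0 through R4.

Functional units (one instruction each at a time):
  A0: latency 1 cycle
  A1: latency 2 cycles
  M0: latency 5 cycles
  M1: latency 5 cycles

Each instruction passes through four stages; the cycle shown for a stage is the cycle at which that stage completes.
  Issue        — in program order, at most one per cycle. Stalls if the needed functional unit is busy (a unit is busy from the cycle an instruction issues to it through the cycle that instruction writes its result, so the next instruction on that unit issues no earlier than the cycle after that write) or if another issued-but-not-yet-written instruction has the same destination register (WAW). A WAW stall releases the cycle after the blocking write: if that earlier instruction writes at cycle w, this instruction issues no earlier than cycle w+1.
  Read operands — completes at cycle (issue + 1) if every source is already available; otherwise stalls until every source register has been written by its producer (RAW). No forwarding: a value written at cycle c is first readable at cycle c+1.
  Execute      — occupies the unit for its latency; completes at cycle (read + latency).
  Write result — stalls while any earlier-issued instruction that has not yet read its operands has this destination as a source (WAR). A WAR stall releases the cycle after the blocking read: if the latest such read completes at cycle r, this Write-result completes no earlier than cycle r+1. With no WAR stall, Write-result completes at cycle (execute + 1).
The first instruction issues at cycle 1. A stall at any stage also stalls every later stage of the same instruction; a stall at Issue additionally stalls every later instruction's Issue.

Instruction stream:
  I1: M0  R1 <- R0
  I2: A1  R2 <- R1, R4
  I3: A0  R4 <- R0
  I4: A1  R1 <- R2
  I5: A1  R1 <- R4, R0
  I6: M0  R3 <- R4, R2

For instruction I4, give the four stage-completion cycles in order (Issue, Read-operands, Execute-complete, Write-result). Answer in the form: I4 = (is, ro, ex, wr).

[1] I1 dispatched to M0
[2] I1 operands ready; I2 dispatched to A1
[3] I3 dispatched to A0
[4] I3 operands ready
[5] I3 complete
[7] I1 complete
[8] R1←I1
[9] I2 operands ready
[10] R4←I3
[11] I2 complete
[12] R2←I2
[13] I4 dispatched to A1
[14] I4 operands ready
[16] I4 complete
[17] R1←I4
[18] I5 dispatched to A1
[19] I5 operands ready; I6 dispatched to M0
[20] I6 operands ready
[21] I5 complete
[22] R1←I5
[25] I6 complete
[26] R3←I6

I4 = (13, 14, 16, 17)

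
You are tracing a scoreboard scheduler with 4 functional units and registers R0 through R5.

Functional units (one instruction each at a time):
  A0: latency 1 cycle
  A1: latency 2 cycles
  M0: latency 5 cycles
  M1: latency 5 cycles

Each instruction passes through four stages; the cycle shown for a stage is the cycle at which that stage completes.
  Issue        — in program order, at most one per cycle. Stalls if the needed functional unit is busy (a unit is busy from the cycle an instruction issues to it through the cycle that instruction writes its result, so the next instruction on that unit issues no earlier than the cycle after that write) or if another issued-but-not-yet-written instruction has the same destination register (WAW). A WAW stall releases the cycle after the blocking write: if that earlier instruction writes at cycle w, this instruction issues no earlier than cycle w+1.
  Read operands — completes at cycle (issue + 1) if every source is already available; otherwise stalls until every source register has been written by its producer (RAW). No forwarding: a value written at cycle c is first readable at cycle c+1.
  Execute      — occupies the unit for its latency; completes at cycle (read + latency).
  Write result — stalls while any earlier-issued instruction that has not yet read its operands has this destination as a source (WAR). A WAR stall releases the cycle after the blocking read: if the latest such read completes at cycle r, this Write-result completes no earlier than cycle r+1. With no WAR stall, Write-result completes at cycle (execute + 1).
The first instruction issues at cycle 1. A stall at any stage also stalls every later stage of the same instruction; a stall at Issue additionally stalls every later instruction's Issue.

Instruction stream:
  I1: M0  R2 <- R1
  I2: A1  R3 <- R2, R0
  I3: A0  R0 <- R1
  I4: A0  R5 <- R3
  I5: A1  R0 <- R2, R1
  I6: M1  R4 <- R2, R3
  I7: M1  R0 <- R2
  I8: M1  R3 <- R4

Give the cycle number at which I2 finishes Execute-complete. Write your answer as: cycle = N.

cycle 1: I1 dispatched to M0
cycle 2: I1 operands ready | I2 dispatched to A1
cycle 3: I3 dispatched to A0
cycle 4: I3 operands ready
cycle 5: I3 complete
cycle 7: I1 complete
cycle 8: R2←I1
cycle 9: I2 operands ready
cycle 10: R0←I3
cycle 11: I2 complete | I4 dispatched to A0
cycle 12: R3←I2
cycle 13: I4 operands ready | I5 dispatched to A1
cycle 14: I4 complete | I5 operands ready | I6 dispatched to M1
cycle 15: R5←I4 | I6 operands ready
cycle 16: I5 complete
cycle 17: R0←I5
cycle 20: I6 complete
cycle 21: R4←I6
cycle 22: I7 dispatched to M1
cycle 23: I7 operands ready
cycle 28: I7 complete
cycle 29: R0←I7
cycle 30: I8 dispatched to M1
cycle 31: I8 operands ready
cycle 36: I8 complete
cycle 37: R3←I8

cycle = 11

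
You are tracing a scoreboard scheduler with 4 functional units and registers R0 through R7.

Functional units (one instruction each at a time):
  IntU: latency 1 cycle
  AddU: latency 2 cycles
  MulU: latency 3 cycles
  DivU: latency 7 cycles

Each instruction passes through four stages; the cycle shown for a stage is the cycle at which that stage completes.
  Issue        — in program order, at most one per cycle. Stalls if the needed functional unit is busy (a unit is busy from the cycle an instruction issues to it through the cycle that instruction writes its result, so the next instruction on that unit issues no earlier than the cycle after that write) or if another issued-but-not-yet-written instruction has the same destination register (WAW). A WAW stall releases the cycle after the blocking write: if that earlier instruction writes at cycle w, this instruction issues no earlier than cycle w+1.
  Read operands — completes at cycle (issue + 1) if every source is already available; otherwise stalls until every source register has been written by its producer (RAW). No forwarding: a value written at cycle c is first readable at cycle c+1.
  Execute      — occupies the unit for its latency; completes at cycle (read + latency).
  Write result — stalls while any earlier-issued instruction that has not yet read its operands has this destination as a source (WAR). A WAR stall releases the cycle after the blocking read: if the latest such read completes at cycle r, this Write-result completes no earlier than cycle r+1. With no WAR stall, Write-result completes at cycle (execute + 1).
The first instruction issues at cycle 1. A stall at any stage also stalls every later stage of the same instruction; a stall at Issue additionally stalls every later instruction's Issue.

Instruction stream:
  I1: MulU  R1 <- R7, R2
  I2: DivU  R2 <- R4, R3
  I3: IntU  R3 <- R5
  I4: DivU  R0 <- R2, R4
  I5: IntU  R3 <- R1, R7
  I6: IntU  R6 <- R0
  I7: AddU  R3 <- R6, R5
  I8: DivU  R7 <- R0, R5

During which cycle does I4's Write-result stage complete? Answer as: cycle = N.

cycle = 21

cycle 1: I1→MulU
cycle 2: I1 RO | I2→DivU
cycle 3: I2 RO | I3→IntU
cycle 4: I3 RO
cycle 5: I1 EX | I3 EX
cycle 6: I1 WR R1 | I3 WR R3
cycle 10: I2 EX
cycle 11: I2 WR R2
cycle 12: I4→DivU
cycle 13: I4 RO | I5→IntU
cycle 14: I5 RO
cycle 15: I5 EX
cycle 16: I5 WR R3
cycle 17: I6→IntU
cycle 18: I7→AddU
cycle 20: I4 EX
cycle 21: I4 WR R0
cycle 22: I6 RO | I8→DivU
cycle 23: I6 EX | I8 RO
cycle 24: I6 WR R6
cycle 25: I7 RO
cycle 27: I7 EX
cycle 28: I7 WR R3
cycle 30: I8 EX
cycle 31: I8 WR R7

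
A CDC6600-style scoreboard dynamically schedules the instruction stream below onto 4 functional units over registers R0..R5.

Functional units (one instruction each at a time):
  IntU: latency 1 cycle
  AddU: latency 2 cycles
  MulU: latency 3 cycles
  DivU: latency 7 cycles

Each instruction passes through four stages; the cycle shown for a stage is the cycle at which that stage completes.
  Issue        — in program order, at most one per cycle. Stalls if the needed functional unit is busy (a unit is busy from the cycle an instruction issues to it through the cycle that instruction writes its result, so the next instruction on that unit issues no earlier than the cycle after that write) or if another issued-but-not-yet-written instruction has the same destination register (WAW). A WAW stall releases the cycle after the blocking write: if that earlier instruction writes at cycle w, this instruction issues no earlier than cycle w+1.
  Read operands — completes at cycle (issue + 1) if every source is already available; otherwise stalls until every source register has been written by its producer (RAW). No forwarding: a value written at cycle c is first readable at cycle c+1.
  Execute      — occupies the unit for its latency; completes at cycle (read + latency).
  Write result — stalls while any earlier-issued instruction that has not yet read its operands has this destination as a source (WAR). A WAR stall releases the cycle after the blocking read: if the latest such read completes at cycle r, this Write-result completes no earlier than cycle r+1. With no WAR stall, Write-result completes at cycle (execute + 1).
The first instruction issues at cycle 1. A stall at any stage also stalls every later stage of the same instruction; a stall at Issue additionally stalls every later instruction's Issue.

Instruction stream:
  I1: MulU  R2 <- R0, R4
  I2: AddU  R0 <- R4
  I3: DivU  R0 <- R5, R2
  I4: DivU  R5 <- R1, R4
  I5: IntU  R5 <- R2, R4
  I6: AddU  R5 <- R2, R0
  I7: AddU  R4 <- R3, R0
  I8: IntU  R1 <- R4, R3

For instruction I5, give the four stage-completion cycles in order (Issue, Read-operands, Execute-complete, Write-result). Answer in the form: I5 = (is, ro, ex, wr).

I1: IS=1 RO=2 EX=5 WR=6
I2: IS=2 RO=3 EX=5 WR=6
I3: IS=7 RO=8 EX=15 WR=16  [WAW R0: wait I2 write@6]
I4: IS=17 RO=18 EX=25 WR=26  [struct: DivU busy until I3 writes@16]
I5: IS=27 RO=28 EX=29 WR=30  [WAW R5: wait I4 write@26]
I6: IS=31 RO=32 EX=34 WR=35  [WAW R5: wait I5 write@30]
I7: IS=36 RO=37 EX=39 WR=40  [struct: AddU busy until I6 writes@35]
I8: IS=37 RO=41 EX=42 WR=43  [RAW R4: wait I7 write@40]

I5 = (27, 28, 29, 30)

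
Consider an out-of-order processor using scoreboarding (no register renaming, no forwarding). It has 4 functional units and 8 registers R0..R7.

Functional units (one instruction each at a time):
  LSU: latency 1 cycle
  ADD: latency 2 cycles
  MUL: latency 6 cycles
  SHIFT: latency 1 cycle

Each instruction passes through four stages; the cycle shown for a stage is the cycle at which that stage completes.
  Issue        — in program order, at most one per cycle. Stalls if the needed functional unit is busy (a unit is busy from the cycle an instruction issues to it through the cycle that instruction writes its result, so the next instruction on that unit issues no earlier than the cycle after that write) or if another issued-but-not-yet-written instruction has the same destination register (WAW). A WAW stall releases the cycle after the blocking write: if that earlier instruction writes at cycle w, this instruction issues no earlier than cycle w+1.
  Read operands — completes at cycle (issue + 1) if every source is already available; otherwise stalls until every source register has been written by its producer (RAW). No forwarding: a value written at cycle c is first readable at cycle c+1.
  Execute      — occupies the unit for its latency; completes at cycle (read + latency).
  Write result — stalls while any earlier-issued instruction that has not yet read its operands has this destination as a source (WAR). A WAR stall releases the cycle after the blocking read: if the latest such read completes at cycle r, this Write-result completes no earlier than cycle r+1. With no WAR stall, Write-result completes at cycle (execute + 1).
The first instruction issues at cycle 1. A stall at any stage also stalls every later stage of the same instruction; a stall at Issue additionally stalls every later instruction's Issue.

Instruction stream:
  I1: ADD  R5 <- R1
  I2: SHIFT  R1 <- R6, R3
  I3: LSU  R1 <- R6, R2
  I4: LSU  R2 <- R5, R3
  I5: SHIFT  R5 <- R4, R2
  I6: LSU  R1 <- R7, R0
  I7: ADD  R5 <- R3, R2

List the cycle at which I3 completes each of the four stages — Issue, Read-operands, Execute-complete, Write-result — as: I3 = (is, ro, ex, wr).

I3 = (6, 7, 8, 9)

[1] I1 issues→ADD
[2] I1 reads | I2 issues→SHIFT
[3] I2 reads
[4] I1 exec-done | I2 exec-done
[5] I1 writes R5 | I2 writes R1
[6] I3 issues→LSU
[7] I3 reads
[8] I3 exec-done
[9] I3 writes R1
[10] I4 issues→LSU
[11] I4 reads | I5 issues→SHIFT
[12] I4 exec-done
[13] I4 writes R2
[14] I5 reads | I6 issues→LSU
[15] I5 exec-done | I6 reads
[16] I5 writes R5 | I6 exec-done
[17] I6 writes R1 | I7 issues→ADD
[18] I7 reads
[20] I7 exec-done
[21] I7 writes R5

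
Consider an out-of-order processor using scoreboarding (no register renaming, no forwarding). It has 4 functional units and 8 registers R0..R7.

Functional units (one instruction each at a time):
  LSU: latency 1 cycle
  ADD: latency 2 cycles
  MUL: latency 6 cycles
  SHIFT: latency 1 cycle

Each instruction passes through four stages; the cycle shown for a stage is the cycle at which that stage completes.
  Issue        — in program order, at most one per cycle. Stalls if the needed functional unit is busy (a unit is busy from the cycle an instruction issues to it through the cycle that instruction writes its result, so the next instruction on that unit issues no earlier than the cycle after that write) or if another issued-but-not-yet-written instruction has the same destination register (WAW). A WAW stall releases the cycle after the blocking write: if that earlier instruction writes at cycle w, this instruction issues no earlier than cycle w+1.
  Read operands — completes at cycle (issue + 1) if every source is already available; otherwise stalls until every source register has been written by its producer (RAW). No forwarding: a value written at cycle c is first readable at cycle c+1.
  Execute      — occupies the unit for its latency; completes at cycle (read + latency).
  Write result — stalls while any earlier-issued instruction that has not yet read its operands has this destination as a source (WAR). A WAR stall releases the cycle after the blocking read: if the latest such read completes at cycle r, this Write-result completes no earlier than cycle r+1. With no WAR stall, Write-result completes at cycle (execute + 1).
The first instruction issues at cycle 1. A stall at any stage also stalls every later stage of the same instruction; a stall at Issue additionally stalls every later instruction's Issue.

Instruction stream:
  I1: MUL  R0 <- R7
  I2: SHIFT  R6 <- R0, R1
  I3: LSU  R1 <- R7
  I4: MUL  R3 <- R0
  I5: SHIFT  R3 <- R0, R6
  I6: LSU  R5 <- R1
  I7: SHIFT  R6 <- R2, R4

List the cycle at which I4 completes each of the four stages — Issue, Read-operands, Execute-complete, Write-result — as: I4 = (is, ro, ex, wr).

  I1 | 1 | 2 | 8 | 9
  I2 | 2 | 10 | 11 | 12   RAW R0: wait I1 write@9
  I3 | 3 | 4 | 5 | 11   WAR R1: wait I2 read@10
  I4 | 10 | 11 | 17 | 18   struct: MUL busy until I1 writes@9
  I5 | 19 | 20 | 21 | 22   WAW R3: wait I4 write@18
  I6 | 20 | 21 | 22 | 23
  I7 | 23 | 24 | 25 | 26   struct: SHIFT busy until I5 writes@22

I4 = (10, 11, 17, 18)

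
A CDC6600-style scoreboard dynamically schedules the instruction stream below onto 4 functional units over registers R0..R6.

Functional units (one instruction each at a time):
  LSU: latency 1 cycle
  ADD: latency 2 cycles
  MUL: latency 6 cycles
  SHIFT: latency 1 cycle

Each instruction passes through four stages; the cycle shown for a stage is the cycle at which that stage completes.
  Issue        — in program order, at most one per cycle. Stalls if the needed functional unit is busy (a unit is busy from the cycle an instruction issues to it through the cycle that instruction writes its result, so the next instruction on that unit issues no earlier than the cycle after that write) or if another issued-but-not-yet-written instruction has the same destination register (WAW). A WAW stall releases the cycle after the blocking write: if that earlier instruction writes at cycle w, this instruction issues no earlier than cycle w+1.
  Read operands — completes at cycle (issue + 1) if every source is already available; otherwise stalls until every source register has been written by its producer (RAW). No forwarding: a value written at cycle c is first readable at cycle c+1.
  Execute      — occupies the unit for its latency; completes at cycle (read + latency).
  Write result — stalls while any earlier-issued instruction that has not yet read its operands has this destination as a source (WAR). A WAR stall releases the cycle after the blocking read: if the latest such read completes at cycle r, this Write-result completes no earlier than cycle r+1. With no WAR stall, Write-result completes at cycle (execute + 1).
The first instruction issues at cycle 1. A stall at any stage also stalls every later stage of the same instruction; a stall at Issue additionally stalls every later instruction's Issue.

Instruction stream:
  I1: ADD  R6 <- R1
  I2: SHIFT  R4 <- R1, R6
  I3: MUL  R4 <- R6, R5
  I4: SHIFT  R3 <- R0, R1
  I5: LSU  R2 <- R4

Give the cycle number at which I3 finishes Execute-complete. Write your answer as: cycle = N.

cycle = 16

I1  is:1  ro:2  ex:4  wr:5
I2  is:2  ro:6  ex:7  wr:8  — RAW R6: wait I1 write@5
I3  is:9  ro:10  ex:16  wr:17  — WAW R4: wait I2 write@8
I4  is:10  ro:11  ex:12  wr:13
I5  is:11  ro:18  ex:19  wr:20  — RAW R4: wait I3 write@17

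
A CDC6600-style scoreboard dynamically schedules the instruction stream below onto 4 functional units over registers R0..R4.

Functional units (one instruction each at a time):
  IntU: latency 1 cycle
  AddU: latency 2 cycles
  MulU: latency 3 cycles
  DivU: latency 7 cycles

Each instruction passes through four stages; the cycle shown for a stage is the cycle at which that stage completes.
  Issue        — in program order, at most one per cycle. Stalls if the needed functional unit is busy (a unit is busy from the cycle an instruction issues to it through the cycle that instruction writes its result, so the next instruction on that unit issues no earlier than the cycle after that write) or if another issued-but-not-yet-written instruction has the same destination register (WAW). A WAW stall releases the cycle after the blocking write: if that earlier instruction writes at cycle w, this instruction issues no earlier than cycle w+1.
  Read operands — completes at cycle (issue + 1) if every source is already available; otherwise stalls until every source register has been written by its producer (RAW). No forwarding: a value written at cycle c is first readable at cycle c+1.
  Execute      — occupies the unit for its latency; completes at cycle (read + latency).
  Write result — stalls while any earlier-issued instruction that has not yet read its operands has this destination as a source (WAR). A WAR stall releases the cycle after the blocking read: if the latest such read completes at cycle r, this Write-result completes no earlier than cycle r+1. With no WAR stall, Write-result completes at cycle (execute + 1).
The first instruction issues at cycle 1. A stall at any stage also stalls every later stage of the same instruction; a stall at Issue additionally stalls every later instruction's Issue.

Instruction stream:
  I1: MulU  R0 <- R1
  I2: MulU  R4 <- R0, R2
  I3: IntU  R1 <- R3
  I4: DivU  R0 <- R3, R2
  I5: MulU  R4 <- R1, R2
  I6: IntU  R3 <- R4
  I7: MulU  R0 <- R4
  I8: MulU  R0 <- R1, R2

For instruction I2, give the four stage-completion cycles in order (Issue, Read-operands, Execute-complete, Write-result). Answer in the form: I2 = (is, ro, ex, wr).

I2 = (7, 8, 11, 12)

[1] I1→MulU
[2] I1 RO
[5] I1 EX
[6] I1 WR R0
[7] I2→MulU
[8] I2 RO, I3→IntU
[9] I3 RO, I4→DivU
[10] I3 EX, I4 RO
[11] I2 EX, I3 WR R1
[12] I2 WR R4
[13] I5→MulU
[14] I5 RO, I6→IntU
[17] I4 EX, I5 EX
[18] I4 WR R0, I5 WR R4
[19] I6 RO, I7→MulU
[20] I6 EX, I7 RO
[21] I6 WR R3
[23] I7 EX
[24] I7 WR R0
[25] I8→MulU
[26] I8 RO
[29] I8 EX
[30] I8 WR R0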